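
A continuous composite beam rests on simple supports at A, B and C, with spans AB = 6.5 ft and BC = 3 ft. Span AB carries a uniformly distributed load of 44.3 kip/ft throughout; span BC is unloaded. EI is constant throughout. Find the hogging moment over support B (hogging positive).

Insert a hinge at B; M_B is the redundant, and each span becomes simply supported.
Rotations at B on the released spans (each span's end-slope, ×1/EI):
  span AB: UDL 44.3: wL³/(24EI) = 506.9/EI
  relative rotation θ_0 = (506.9 + 0)/EI = 506.9/EI
A unit hogging moment at B produces rotation L₁/(3EI) + L₂/(3EI) = 3.167/EI.
Slope continuity at B: θ_0 = M_B·3.167/EI, so M_B = 506.9/3.167 = 160.1 kip·ft (hogging).

M_B = 160.1 kip·ft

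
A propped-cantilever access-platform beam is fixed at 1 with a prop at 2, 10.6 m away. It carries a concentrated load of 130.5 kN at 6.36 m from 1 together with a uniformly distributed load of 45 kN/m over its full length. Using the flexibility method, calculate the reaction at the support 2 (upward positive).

R_2 = 235.3 kN

Take the reaction at 2 as the redundant and release it; the primary structure is a cantilever fixed at 1.
Primary-structure tip deflection at 2 by superposition:
  point load 130.5 at a = 6.36: Pa²(3L − a)/(6EI) = 22382/EI
  UDL 45: wL⁴/(8EI) = 71014/EI
  δ_0 = 93396/EI
Tip deflection under a unit load at 2: L³/(3EI) = 397/EI.
Compatibility at 2: δ_0 − R_2·δ_{22} = 0, so R_2 = 93396/397 = 235.3 kN.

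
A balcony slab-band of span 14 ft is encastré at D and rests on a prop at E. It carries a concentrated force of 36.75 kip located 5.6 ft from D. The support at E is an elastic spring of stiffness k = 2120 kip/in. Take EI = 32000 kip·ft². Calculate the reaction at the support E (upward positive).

Release the roller at E. Primary structure: cantilever fixed at D.
Primary-structure tip deflection at E by superposition:
  point load 36.75 at a = 5.6: Pa²(3L − a)/(6EI) = 6992/EI
Flexibility coefficient — unit upward force at E: δ_{EE} = L³/(3EI) = 914.7/EI.
With EI = 32000 kip·ft²: δ_0 = 0.21849 ft and δ_{EE} = 0.028583 ft/kip.
Compatibility — the spring shortens by R_E/k under the reaction it provides: δ_0 − R_E·δ_{EE} = R_E/k. With 1/k = 1/(2120×12) ft/kip = 0.000039 ft/kip, R_E = δ_0 / (δ_{EE} + 1/k) = 0.21849 / (0.028583 + 0.000039) = 7.634 kip.

R_E = 7.634 kip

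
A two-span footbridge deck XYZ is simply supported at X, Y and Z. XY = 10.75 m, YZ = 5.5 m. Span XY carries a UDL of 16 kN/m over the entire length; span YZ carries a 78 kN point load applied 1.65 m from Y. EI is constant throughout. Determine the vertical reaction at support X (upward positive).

R_X = 69.37 kN

Insert a hinge at Y; M_Y is the redundant, and each span becomes simply supported.
Discontinuity in slope at Y on the released structure — sum the simple-span end rotations:
  span XY: UDL 16: wL³/(24EI) = 828.2/EI
  span YZ: point load 78 at a = 1.65: Pab(L + b)/(6LEI) = 140.4/EI
  relative rotation θ_0 = (828.2 + 140.4)/EI = 968.6/EI
A unit hogging moment at Y produces rotation L₁/(3EI) + L₂/(3EI) = 5.417/EI.
Compatibility: M_Y·(L₁+L₂)/(3EI) = θ_0, giving M_Y = 178.8 kN·m (hogging).
Span XY, ΣM about X with M_Y applied at Y: R_Y^{XY}·10.75 = 924.5 + 178.8, so R_Y^{XY} = 102.6 kN and R_X = 172 − 102.6 = 69.37 kN.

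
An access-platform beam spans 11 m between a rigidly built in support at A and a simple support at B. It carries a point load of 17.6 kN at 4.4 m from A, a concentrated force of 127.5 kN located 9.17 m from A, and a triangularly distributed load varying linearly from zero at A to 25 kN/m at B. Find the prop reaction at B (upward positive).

Take the reaction at B as the redundant and release it; the primary structure is a cantilever fixed at A.
Deflection at B on the released cantilever, summing each load's contribution:
  point load 17.6 at a = 4.4: Pa²(3L − a)/(6EI) = 1624/EI
  point load 127.5 at a = 9.17: Pa²(3L − a)/(6EI) = 42582/EI
  triangular load, peak 25 at the free end: 11w₀L⁴/(120EI) = 33552/EI
  δ_0 = 77758/EI
Tip deflection under a unit load at B: L³/(3EI) = 443.7/EI.
The prop prevents deflection at B: R_B = δ_0/δ_{BB} = 77758/443.7 = 175.3 kN.

R_B = 175.3 kN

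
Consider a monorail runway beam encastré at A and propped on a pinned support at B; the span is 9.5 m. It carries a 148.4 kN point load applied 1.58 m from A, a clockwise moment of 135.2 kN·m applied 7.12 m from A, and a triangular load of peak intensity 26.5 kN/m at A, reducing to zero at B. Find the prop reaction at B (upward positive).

Release the roller at B. Primary structure: cantilever fixed at A.
Deflection at B on the released cantilever, summing each load's contribution:
  point load 148.4 at a = 1.58: Pa²(3L − a)/(6EI) = 1662/EI
  clockwise couple 135.2 at a = 7.12: M₀a(2L − a)/(2EI) = 5718/EI
  triangular load, peak 26.5 at the fixed end: w₀L⁴/(30EI) = 7195/EI
  δ_0 = 14575/EI
Flexibility coefficient — unit upward force at B: δ_{BB} = L³/(3EI) = 285.8/EI.
Compatibility at B: δ_0 − R_B·δ_{BB} = 0, so R_B = 14575/285.8 = 51 kN.

R_B = 51 kN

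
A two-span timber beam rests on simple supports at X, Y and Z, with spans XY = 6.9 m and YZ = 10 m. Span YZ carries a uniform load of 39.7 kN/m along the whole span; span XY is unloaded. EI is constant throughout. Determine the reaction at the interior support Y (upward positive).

Insert a hinge at Y; M_Y is the redundant, and each span becomes simply supported.
End slopes at the hinge Y, treating each span as simply supported:
  span YZ: UDL 39.7: wL³/(24EI) = 1654/EI
  relative rotation θ_0 = (0 + 1654)/EI = 1654/EI
A unit hogging moment at Y produces rotation L₁/(3EI) + L₂/(3EI) = 5.633/EI.
Slope continuity at Y: θ_0 = M_Y·5.633/EI, so M_Y = 1654/5.633 = 293.6 kN·m (hogging).
Span XY, ΣM about X with M_Y applied at Y: R_Y^{XY}·6.9 = 0 + 293.6, so R_Y^{XY} = 42.56 kN and R_X = 0 − 42.56 = -42.56 kN.
Span YZ, ΣM about Z: R_Y^{YZ}·10 = 1985 + 293.6, so R_Y^{YZ} = 227.9 kN and R_Z = 397 − 227.9 = 169.1 kN.
R_Y = 42.56 + 227.9 = 270.4 kN.

R_Y = 270.4 kN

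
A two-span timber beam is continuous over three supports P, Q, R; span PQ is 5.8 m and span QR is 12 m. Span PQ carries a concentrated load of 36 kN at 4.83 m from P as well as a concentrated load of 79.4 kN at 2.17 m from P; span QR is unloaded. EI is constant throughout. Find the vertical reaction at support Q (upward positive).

Release continuity at Q by inserting a hinge; the redundant is the internal moment M_Q. The primary structure is two simply-supported spans PQ and QR.
Rotations at Q on the released spans (each span's end-slope, ×1/EI):
  span PQ: point load 36 at a = 4.83: Pab(L + a)/(6LEI) = 51.52/EI
  span PQ: point load 79.4 at a = 2.17: Pab(L + a)/(6LEI) = 143.2/EI
  relative rotation θ_0 = (194.8 + 0)/EI = 194.8/EI
A unit hogging moment at Q produces rotation L₁/(3EI) + L₂/(3EI) = 5.933/EI.
Slope continuity at Q: θ_0 = M_Q·5.933/EI, so M_Q = 194.8/5.933 = 32.82 kN·m (hogging).
Span PQ, ΣM about P with M_Q applied at Q: R_Q^{PQ}·5.8 = 346.2 + 32.82, so R_Q^{PQ} = 65.35 kN and R_P = 115.4 − 65.35 = 50.05 kN.
Span QR, ΣM about R: R_Q^{QR}·12 = 0 + 32.82, so R_Q^{QR} = 2.735 kN and R_R = 0 − 2.735 = -2.735 kN.
R_Q = 65.35 + 2.735 = 68.08 kN.

R_Q = 68.08 kN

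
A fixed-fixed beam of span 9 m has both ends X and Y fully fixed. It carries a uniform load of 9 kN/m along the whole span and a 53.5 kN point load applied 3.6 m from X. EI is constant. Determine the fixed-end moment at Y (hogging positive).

M_Y = 107 kN·m

Take the two fixed-end moments M_X, M_Y as redundants; the released structure is the simple span XY.
Simple-span end rotations at X and Y under the given loads:
  at X: UDL 9: wL³/(24EI) = 273.4/EI
  at Y: UDL 9: wL³/(24EI) = 273.4/EI
  at X: point load 53.5 at a = 3.6: Pab(L + b)/(6LEI) = 277.3/EI
  at Y: point load 53.5 at a = 3.6: Pab(L + a)/(6LEI) = 242.7/EI
  θ_X0 = 550.7/EI,  θ_Y0 = 516.1/EI
Flexibility coefficients: a unit moment at one end gives L/(3EI) there and L/(6EI) at the far end, so f₁₁ = f₂₂ = 3/EI and f₁₂ = f₂₁ = 1.5/EI.
Compatibility — zero rotation at each built-in end:
  3 M_X + 1.5 M_Y = 550.7
  1.5 M_X + 3 M_Y = 516.1
Solving the pair gives M_X = 130.1 kN·m and M_Y = 107 kN·m (hogging).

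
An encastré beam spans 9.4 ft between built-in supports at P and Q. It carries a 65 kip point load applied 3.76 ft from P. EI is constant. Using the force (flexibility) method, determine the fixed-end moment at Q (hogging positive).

M_Q = 58.66 kip·ft

Release both end moments; the primary structure is a simply-supported span PQ with redundants M_P and M_Q.
On the primary (simply-supported) span, the end slopes from the loading are:
  at P: point load 65 at a = 3.76: Pab(L + b)/(6LEI) = 367.6/EI
  at Q: point load 65 at a = 3.76: Pab(L + a)/(6LEI) = 321.6/EI
  θ_P0 = 367.6/EI,  θ_Q0 = 321.6/EI
Flexibility coefficients: a unit moment at one end gives L/(3EI) there and L/(6EI) at the far end, so f₁₁ = f₂₂ = 3.133/EI and f₁₂ = f₂₁ = 1.567/EI.
Compatibility — zero rotation at each built-in end:
  3.133 M_P + 1.567 M_Q = 367.6
  1.567 M_P + 3.133 M_Q = 321.6
Solving the pair gives M_P = 87.98 kip·ft and M_Q = 58.66 kip·ft (hogging).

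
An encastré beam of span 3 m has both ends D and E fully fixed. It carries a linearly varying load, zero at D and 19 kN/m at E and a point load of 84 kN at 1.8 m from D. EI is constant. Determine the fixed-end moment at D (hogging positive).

Release both end moments; the primary structure is a simply-supported span DE with redundants M_D and M_E.
On the primary (simply-supported) span, the end slopes from the loading are:
  at D: triangular load, peak 19: 7w₀L³/(360EI) = 9.975/EI
  at E: triangular load, peak 19: w₀L³/(45EI) = 11.4/EI
  at D: point load 84 at a = 1.8: Pab(L + b)/(6LEI) = 42.34/EI
  at E: point load 84 at a = 1.8: Pab(L + a)/(6LEI) = 48.38/EI
  θ_D0 = 52.31/EI,  θ_E0 = 59.78/EI
Flexibility coefficients: a unit moment at one end gives L/(3EI) there and L/(6EI) at the far end, so f₁₁ = f₂₂ = 1/EI and f₁₂ = f₂₁ = 0.5/EI.
Compatibility — zero rotation at each built-in end:
  1 M_D + 0.5 M_E = 52.31
  0.5 M_D + 1 M_E = 59.78
Solving the pair gives M_D = 29.89 kN·m and M_E = 44.84 kN·m (hogging).

M_D = 29.89 kN·m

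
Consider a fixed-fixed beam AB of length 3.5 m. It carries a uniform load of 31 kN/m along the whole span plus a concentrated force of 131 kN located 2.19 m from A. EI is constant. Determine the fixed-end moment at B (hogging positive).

M_B = 98.83 kN·m

Take the two fixed-end moments M_A, M_B as redundants; the released structure is the simple span AB.
End rotations of the released simple span under the applied load (×1/EI):
  at A: UDL 31: wL³/(24EI) = 55.38/EI
  at B: UDL 31: wL³/(24EI) = 55.38/EI
  at A: point load 131 at a = 2.19: Pab(L + b)/(6LEI) = 86.08/EI
  at B: point load 131 at a = 2.19: Pab(L + a)/(6LEI) = 101.8/EI
  θ_A0 = 141.5/EI,  θ_B0 = 157.2/EI
Flexibility coefficients: a unit moment at one end gives L/(3EI) there and L/(6EI) at the far end, so f₁₁ = f₂₂ = 1.167/EI and f₁₂ = f₂₁ = 0.5833/EI.
Compatibility — zero rotation at each built-in end:
  1.167 M_A + 0.5833 M_B = 141.5
  0.5833 M_A + 1.167 M_B = 157.2
Solving the pair gives M_A = 71.84 kN·m and M_B = 98.83 kN·m (hogging).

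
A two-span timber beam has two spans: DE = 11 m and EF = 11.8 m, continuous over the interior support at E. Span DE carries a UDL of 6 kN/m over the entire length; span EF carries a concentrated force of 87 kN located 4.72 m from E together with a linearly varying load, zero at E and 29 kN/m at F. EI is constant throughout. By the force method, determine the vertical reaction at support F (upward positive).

R_F = 126.2 kN

Release continuity at E by inserting a hinge; the redundant is the internal moment M_E. The primary structure is two simply-supported spans DE and EF.
End slopes at the hinge E, treating each span as simply supported:
  span DE: UDL 6: wL³/(24EI) = 332.8/EI
  span EF: point load 87 at a = 4.72: Pab(L + b)/(6LEI) = 775.3/EI
  span EF: triangular load, peak 29: 7w₀L³/(360EI) = 926.5/EI
  relative rotation θ_0 = (332.8 + 1702)/EI = 2035/EI
A unit hogging moment at E produces rotation L₁/(3EI) + L₂/(3EI) = 7.6/EI.
Slope continuity at E: θ_0 = M_E·7.6/EI, so M_E = 2035/7.6 = 267.7 kN·m (hogging).
Span EF, ΣM about F: R_E^{EF}·11.8 = 1289 + 267.7, so R_E^{EF} = 131.9 kN and R_F = 258.1 − 131.9 = 126.2 kN.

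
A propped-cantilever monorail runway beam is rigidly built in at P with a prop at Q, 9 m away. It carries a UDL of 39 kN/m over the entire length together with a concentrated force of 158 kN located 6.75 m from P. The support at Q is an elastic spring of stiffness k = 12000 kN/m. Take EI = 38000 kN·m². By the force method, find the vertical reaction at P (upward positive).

Take the reaction at Q as the redundant and release it; the primary structure is a cantilever fixed at P.
Downward deflection at the released point Q due to the loads:
  UDL 39: wL⁴/(8EI) = 31985/EI
  point load 158 at a = 6.75: Pa²(3L − a)/(6EI) = 24296/EI
  δ_0 = 56281/EI
Tip deflection under a unit load at Q: L³/(3EI) = 243/EI.
With EI = 38000 kN·m²: δ_0 = 1.4811 m and δ_{QQ} = 0.006395 m/kN.
Compatibility — the spring shortens by R_Q/k under the reaction it provides: δ_0 − R_Q·δ_{QQ} = R_Q/k. With 1/k = 0.000083 m/kN, R_Q = δ_0 / (δ_{QQ} + 1/k) = 1.4811 / (0.006395 + 0.000083) = 228.6 kN.
Vertical equilibrium: R_P = ΣP − R_Q = 509 − 228.6 = 280.4 kN.

R_P = 280.4 kN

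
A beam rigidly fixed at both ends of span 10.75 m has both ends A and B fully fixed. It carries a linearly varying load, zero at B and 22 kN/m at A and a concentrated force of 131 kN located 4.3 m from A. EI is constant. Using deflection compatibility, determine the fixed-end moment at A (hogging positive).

M_A = 329.9 kN·m

Take the two fixed-end moments M_A, M_B as redundants; the released structure is the simple span AB.
Simple-span end rotations at A and B under the given loads:
  at A: triangular load, peak 22: w₀L³/(45EI) = 607.3/EI
  at B: triangular load, peak 22: 7w₀L³/(360EI) = 531.4/EI
  at A: point load 131 at a = 4.3: Pab(L + b)/(6LEI) = 968.9/EI
  at B: point load 131 at a = 4.3: Pab(L + a)/(6LEI) = 847.8/EI
  θ_A0 = 1576/EI,  θ_B0 = 1379/EI
Flexibility coefficients: a unit moment at one end gives L/(3EI) there and L/(6EI) at the far end, so f₁₁ = f₂₂ = 3.583/EI and f₁₂ = f₂₁ = 1.792/EI.
Compatibility — zero rotation at each built-in end:
  3.583 M_A + 1.792 M_B = 1576
  1.792 M_A + 3.583 M_B = 1379
Solving the pair gives M_A = 329.9 kN·m and M_B = 219.9 kN·m (hogging).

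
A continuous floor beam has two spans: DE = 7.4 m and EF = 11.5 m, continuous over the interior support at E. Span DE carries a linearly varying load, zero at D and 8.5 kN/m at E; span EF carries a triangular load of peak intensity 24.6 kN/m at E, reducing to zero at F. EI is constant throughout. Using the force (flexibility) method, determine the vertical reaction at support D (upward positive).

Take M_E as the redundant. Released structure: two simple spans DE and EF with a hinge at E.
Rotations at E on the released spans (each span's end-slope, ×1/EI):
  span DE: triangular load, peak 8.5: w₀L³/(45EI) = 76.54/EI
  span EF: triangular load, peak 24.6: w₀L³/(45EI) = 831.4/EI
  relative rotation θ_0 = (76.54 + 831.4)/EI = 908/EI
A unit hogging moment at E produces rotation L₁/(3EI) + L₂/(3EI) = 6.3/EI.
Compatibility: M_E·(L₁+L₂)/(3EI) = θ_0, giving M_E = 144.1 kN·m (hogging).
Span DE, ΣM about D with M_E applied at E: R_E^{DE}·7.4 = 155.2 + 144.1, so R_E^{DE} = 40.44 kN and R_D = 31.45 − 40.44 = -8.992 kN.

R_D = -8.992 kN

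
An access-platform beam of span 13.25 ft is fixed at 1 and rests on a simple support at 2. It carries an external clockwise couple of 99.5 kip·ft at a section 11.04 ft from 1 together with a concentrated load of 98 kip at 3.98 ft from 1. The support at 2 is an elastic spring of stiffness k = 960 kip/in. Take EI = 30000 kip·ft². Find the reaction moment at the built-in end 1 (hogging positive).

Take the reaction at 2 as the redundant and release it; the primary structure is a cantilever fixed at 1.
Deflection at 2 on the released cantilever, summing each load's contribution:
  clockwise couple 99.5 at a = 11.04: M₀a(2L − a)/(2EI) = 8491/EI
  point load 98 at a = 3.98: Pa²(3L − a)/(6EI) = 9255/EI
  δ_0 = 17746/EI
Flexibility coefficient — unit upward force at 2: δ_{22} = L³/(3EI) = 775.4/EI.
With EI = 30000 kip·ft²: δ_0 = 0.59153 ft and δ_{22} = 0.025847 ft/kip.
Compatibility — the spring shortens by R_2/k under the reaction it provides: δ_0 − R_2·δ_{22} = R_2/k. With 1/k = 1/(960×12) ft/kip = 0.000087 ft/kip, R_2 = δ_0 / (δ_{22} + 1/k) = 0.59153 / (0.025847 + 0.000087) = 22.81 kip.
Moment equilibrium about 1: M_1 = Σ(load moments about 1) − R_2·L = 489.5 − 22.81×13.25 = 187.3 kip·ft.

M_1 = 187.3 kip·ft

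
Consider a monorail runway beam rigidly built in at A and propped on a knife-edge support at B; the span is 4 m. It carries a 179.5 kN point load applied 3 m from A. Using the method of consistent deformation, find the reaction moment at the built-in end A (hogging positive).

M_A = 84.14 kN·m

Remove the prop at B; the released (primary) structure is a cantilever built in at A.
Primary-structure tip deflection at B by superposition:
  point load 179.5 at a = 3: Pa²(3L − a)/(6EI) = 2423/EI
Flexibility coefficient — unit upward force at B: δ_{BB} = L³/(3EI) = 21.33/EI.
Compatibility at B: δ_0 − R_B·δ_{BB} = 0, so R_B = 2423/21.33 = 113.6 kN.
Moment equilibrium about A: M_A = Σ(load moments about A) − R_B·L = 538.5 − 113.6×4 = 84.14 kN·m.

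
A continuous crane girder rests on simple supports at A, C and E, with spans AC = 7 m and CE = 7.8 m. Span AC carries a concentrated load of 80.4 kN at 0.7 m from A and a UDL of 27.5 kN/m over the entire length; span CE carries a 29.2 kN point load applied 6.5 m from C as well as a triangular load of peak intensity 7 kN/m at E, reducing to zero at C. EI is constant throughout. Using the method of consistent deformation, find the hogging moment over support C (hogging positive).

Release continuity at C by inserting a hinge; the redundant is the internal moment M_C. The primary structure is two simply-supported spans AC and CE.
Discontinuity in slope at C on the released structure — sum the simple-span end rotations:
  span AC: point load 80.4 at a = 0.7: Pab(L + a)/(6LEI) = 65/EI
  span AC: UDL 27.5: wL³/(24EI) = 393/EI
  span CE: point load 29.2 at a = 6.5: Pab(L + b)/(6LEI) = 47.98/EI
  span CE: triangular load, peak 7: 7w₀L³/(360EI) = 64.59/EI
  relative rotation θ_0 = (458 + 112.6)/EI = 570.6/EI
A unit hogging moment at C produces rotation L₁/(3EI) + L₂/(3EI) = 4.933/EI.
Slope continuity at C: θ_0 = M_C·4.933/EI, so M_C = 570.6/4.933 = 115.7 kN·m (hogging).

M_C = 115.7 kN·m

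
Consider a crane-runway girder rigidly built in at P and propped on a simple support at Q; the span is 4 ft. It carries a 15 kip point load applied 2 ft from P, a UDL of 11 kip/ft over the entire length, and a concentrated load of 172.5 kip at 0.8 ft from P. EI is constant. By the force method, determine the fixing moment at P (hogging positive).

M_P = 132.6 kip·ft

Remove the prop at Q; the released (primary) structure is a cantilever built in at P.
Downward deflection at the released point Q due to the loads:
  point load 15 at a = 2: Pa²(3L − a)/(6EI) = 100/EI
  UDL 11: wL⁴/(8EI) = 352/EI
  point load 172.5 at a = 0.8: Pa²(3L − a)/(6EI) = 206.1/EI
  δ_0 = 658.1/EI
Tip deflection under a unit load at Q: L³/(3EI) = 21.33/EI.
Compatibility at Q: δ_0 − R_Q·δ_{QQ} = 0, so R_Q = 658.1/21.33 = 30.85 kip.
Moment equilibrium about P: M_P = Σ(load moments about P) − R_Q·L = 256 − 30.85×4 = 132.6 kip·ft.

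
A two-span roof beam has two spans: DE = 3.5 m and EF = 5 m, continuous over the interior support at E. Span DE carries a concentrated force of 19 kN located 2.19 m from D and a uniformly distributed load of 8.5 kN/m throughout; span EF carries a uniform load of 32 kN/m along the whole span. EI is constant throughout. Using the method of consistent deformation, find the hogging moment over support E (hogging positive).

Take M_E as the redundant. Released structure: two simple spans DE and EF with a hinge at E.
Discontinuity in slope at E on the released structure — sum the simple-span end rotations:
  span DE: point load 19 at a = 2.19: Pab(L + a)/(6LEI) = 14.77/EI
  span DE: UDL 8.5: wL³/(24EI) = 15.18/EI
  span EF: UDL 32: wL³/(24EI) = 166.7/EI
  relative rotation θ_0 = (29.95 + 166.7)/EI = 196.6/EI
A unit hogging moment at E produces rotation L₁/(3EI) + L₂/(3EI) = 2.833/EI.
Slope continuity at E: θ_0 = M_E·2.833/EI, so M_E = 196.6/2.833 = 69.4 kN·m (hogging).

M_E = 69.4 kN·m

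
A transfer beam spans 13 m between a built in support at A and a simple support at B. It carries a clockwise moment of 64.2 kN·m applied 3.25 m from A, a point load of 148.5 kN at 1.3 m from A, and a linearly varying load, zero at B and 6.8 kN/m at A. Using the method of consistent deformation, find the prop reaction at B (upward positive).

Remove the prop at B; the released (primary) structure is a cantilever built in at A.
Deflection at B on the released cantilever, summing each load's contribution:
  clockwise couple 64.2 at a = 3.25: M₀a(2L − a)/(2EI) = 2373/EI
  point load 148.5 at a = 1.3: Pa²(3L − a)/(6EI) = 1577/EI
  triangular load, peak 6.8 at the fixed end: w₀L⁴/(30EI) = 6474/EI
  δ_0 = 10424/EI
Tip deflection under a unit load at B: L³/(3EI) = 732.3/EI.
Compatibility at B: δ_0 − R_B·δ_{BB} = 0, so R_B = 10424/732.3 = 14.23 kN.

R_B = 14.23 kN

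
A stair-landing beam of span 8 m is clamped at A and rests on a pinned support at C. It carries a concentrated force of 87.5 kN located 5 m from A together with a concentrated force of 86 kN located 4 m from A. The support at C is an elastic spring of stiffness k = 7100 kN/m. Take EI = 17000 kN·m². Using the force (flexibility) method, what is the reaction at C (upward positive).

Release the roller at C. Primary structure: cantilever fixed at A.
Deflection at C on the released cantilever, summing each load's contribution:
  point load 87.5 at a = 5: Pa²(3L − a)/(6EI) = 6927/EI
  point load 86 at a = 4: Pa²(3L − a)/(6EI) = 4587/EI
  δ_0 = 11514/EI
Tip deflection under a unit load at C: L³/(3EI) = 170.7/EI.
With EI = 17000 kN·m²: δ_0 = 0.67728 m and δ_{CC} = 0.010039 m/kN.
Compatibility — the spring shortens by R_C/k under the reaction it provides: δ_0 − R_C·δ_{CC} = R_C/k. With 1/k = 0.000141 m/kN, R_C = δ_0 / (δ_{CC} + 1/k) = 0.67728 / (0.010039 + 0.000141) = 66.53 kN.

R_C = 66.53 kN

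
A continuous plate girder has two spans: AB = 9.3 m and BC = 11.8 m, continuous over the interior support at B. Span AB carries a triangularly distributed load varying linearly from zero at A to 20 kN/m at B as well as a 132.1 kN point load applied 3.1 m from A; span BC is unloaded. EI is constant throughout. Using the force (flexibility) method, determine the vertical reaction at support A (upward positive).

R_A = 105 kN

Insert a hinge at B; M_B is the redundant, and each span becomes simply supported.
Discontinuity in slope at B on the released structure — sum the simple-span end rotations:
  span AB: triangular load, peak 20: w₀L³/(45EI) = 357.5/EI
  span AB: point load 132.1 at a = 3.1: Pab(L + a)/(6LEI) = 564.2/EI
  relative rotation θ_0 = (921.7 + 0)/EI = 921.7/EI
A unit hogging moment at B produces rotation L₁/(3EI) + L₂/(3EI) = 7.033/EI.
Compatibility: M_B·(L₁+L₂)/(3EI) = θ_0, giving M_B = 131 kN·m (hogging).
Span AB, ΣM about A with M_B applied at B: R_B^{AB}·9.3 = 986.1 + 131, so R_B^{AB} = 120.1 kN and R_A = 225.1 − 120.1 = 105 kN.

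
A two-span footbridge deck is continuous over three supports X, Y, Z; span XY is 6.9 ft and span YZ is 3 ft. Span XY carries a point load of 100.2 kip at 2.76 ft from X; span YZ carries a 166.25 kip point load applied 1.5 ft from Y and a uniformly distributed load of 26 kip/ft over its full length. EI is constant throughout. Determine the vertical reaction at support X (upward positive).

Take M_Y as the redundant. Released structure: two simple spans XY and YZ with a hinge at Y.
Rotations at Y on the released spans (each span's end-slope, ×1/EI):
  span XY: point load 100.2 at a = 2.76: Pab(L + a)/(6LEI) = 267.1/EI
  span YZ: point load 166.25 at a = 1.5: Pab(L + b)/(6LEI) = 93.52/EI
  span YZ: UDL 26: wL³/(24EI) = 29.25/EI
  relative rotation θ_0 = (267.1 + 122.8)/EI = 389.9/EI
A unit hogging moment at Y produces rotation L₁/(3EI) + L₂/(3EI) = 3.3/EI.
Slope continuity at Y: θ_0 = M_Y·3.3/EI, so M_Y = 389.9/3.3 = 118.2 kip·ft (hogging).
Span XY, ΣM about X with M_Y applied at Y: R_Y^{XY}·6.9 = 276.6 + 118.2, so R_Y^{XY} = 57.2 kip and R_X = 100.2 − 57.2 = 43 kip.

R_X = 43 kip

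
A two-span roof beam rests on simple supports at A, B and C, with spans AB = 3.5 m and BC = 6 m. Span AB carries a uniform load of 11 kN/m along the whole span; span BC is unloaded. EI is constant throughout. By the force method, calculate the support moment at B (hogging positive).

Release continuity at B by inserting a hinge; the redundant is the internal moment M_B. The primary structure is two simply-supported spans AB and BC.
Rotations at B on the released spans (each span's end-slope, ×1/EI):
  span AB: UDL 11: wL³/(24EI) = 19.65/EI
  relative rotation θ_0 = (19.65 + 0)/EI = 19.65/EI
A unit hogging moment at B produces rotation L₁/(3EI) + L₂/(3EI) = 3.167/EI.
Slope continuity at B: θ_0 = M_B·3.167/EI, so M_B = 19.65/3.167 = 6.206 kN·m (hogging).

M_B = 6.206 kN·m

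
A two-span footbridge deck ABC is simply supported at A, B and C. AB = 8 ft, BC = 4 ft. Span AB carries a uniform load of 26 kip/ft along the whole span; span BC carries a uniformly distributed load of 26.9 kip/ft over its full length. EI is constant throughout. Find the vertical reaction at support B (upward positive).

Release continuity at B by inserting a hinge; the redundant is the internal moment M_B. The primary structure is two simply-supported spans AB and BC.
End slopes at the hinge B, treating each span as simply supported:
  span AB: UDL 26: wL³/(24EI) = 554.7/EI
  span BC: UDL 26.9: wL³/(24EI) = 71.73/EI
  relative rotation θ_0 = (554.7 + 71.73)/EI = 626.4/EI
A unit hogging moment at B produces rotation L₁/(3EI) + L₂/(3EI) = 4/EI.
Compatibility: M_B·(L₁+L₂)/(3EI) = θ_0, giving M_B = 156.6 kip·ft (hogging).
Span AB, ΣM about A with M_B applied at B: R_B^{AB}·8 = 832 + 156.6, so R_B^{AB} = 123.6 kip and R_A = 208 − 123.6 = 84.42 kip.
Span BC, ΣM about C: R_B^{BC}·4 = 215.2 + 156.6, so R_B^{BC} = 92.95 kip and R_C = 107.6 − 92.95 = 14.65 kip.
R_B = 123.6 + 92.95 = 216.5 kip.

R_B = 216.5 kip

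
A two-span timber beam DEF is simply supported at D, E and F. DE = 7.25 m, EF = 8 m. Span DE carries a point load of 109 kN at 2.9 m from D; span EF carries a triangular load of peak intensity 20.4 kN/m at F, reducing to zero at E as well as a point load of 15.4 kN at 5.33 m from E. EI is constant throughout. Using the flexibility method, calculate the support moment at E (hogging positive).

Take M_E as the redundant. Released structure: two simple spans DE and EF with a hinge at E.
End slopes at the hinge E, treating each span as simply supported:
  span DE: point load 109 at a = 2.9: Pab(L + a)/(6LEI) = 320.8/EI
  span EF: triangular load, peak 20.4: 7w₀L³/(360EI) = 203.1/EI
  span EF: point load 15.4 at a = 5.33: Pab(L + b)/(6LEI) = 48.72/EI
  relative rotation θ_0 = (320.8 + 251.8)/EI = 572.7/EI
A unit hogging moment at E produces rotation L₁/(3EI) + L₂/(3EI) = 5.083/EI.
Compatibility: M_E·(L₁+L₂)/(3EI) = θ_0, giving M_E = 112.7 kN·m (hogging).

M_E = 112.7 kN·m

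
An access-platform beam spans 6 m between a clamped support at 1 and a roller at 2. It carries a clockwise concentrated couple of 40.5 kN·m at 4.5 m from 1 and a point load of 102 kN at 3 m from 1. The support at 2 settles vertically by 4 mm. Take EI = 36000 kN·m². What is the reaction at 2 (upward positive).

R_2 = 39.37 kN

Choose R_2 as the redundant. The primary structure is the cantilever fixed at 1.
Primary-structure tip deflection at 2 by superposition:
  clockwise couple 40.5 at a = 4.5: M₀a(2L − a)/(2EI) = 683.4/EI
  point load 102 at a = 3: Pa²(3L − a)/(6EI) = 2295/EI
  δ_0 = 2978/EI
Tip deflection under a unit load at 2: L³/(3EI) = 72/EI.
With EI = 36000 kN·m²: δ_0 = 0.082734 m and δ_{22} = 0.002 m/kN.
Compatibility — the beam at 2 must follow the support down by 0.004 m: δ_0 − R_2·δ_{22} = 0.004, so R_2 = (0.082734 − 0.004)/0.002 = 39.37 kN.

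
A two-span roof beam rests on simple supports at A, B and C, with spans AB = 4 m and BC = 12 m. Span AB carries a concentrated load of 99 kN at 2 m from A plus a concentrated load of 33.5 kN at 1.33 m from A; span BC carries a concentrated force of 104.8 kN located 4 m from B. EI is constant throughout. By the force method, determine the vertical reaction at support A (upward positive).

R_A = 22.32 kN

Take M_B as the redundant. Released structure: two simple spans AB and BC with a hinge at B.
Rotations at B on the released spans (each span's end-slope, ×1/EI):
  span AB: point load 99 at a = 2: Pab(L + a)/(6LEI) = 99/EI
  span AB: point load 33.5 at a = 1.33: Pab(L + a)/(6LEI) = 26.42/EI
  span BC: point load 104.8 at a = 4: Pab(L + b)/(6LEI) = 931.6/EI
  relative rotation θ_0 = (125.4 + 931.6)/EI = 1057/EI
A unit hogging moment at B produces rotation L₁/(3EI) + L₂/(3EI) = 5.333/EI.
Compatibility: M_B·(L₁+L₂)/(3EI) = θ_0, giving M_B = 198.2 kN·m (hogging).
Span AB, ΣM about A with M_B applied at B: R_B^{AB}·4 = 242.6 + 198.2, so R_B^{AB} = 110.2 kN and R_A = 132.5 − 110.2 = 22.32 kN.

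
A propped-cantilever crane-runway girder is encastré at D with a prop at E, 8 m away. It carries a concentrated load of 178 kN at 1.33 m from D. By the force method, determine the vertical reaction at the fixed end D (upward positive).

Choose R_E as the redundant. The primary structure is the cantilever fixed at D.
Downward deflection at the released point E due to the loads:
  point load 178 at a = 1.33: Pa²(3L − a)/(6EI) = 1190/EI
Tip deflection under a unit load at E: L³/(3EI) = 170.7/EI.
The prop prevents deflection at E: R_E = δ_0/δ_{EE} = 1190/170.7 = 6.971 kN.
Vertical equilibrium: R_D = ΣP − R_E = 178 − 6.971 = 171 kN.

R_D = 171 kN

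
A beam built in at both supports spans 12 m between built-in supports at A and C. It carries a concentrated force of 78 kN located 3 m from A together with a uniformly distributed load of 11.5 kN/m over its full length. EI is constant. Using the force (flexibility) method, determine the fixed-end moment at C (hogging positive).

Take the two fixed-end moments M_A, M_C as redundants; the released structure is the simple span AC.
Simple-span end rotations at A and C under the given loads:
  at A: point load 78 at a = 3: Pab(L + b)/(6LEI) = 614.2/EI
  at C: point load 78 at a = 3: Pab(L + a)/(6LEI) = 438.8/EI
  at A: UDL 11.5: wL³/(24EI) = 828/EI
  at C: UDL 11.5: wL³/(24EI) = 828/EI
  θ_A0 = 1442/EI,  θ_C0 = 1267/EI
Flexibility coefficients: a unit moment at one end gives L/(3EI) there and L/(6EI) at the far end, so f₁₁ = f₂₂ = 4/EI and f₁₂ = f₂₁ = 2/EI.
Compatibility — zero rotation at each built-in end:
  4 M_A + 2 M_C = 1442
  2 M_A + 4 M_C = 1267
Solving the pair gives M_A = 269.6 kN·m and M_C = 181.9 kN·m (hogging).

M_C = 181.9 kN·m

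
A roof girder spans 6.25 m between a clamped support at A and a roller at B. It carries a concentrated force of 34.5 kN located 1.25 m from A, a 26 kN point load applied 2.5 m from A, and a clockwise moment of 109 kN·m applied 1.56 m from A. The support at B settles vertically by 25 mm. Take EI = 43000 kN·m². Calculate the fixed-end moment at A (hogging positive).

Take the reaction at B as the redundant and release it; the primary structure is a cantilever fixed at A.
Downward deflection at the released point B due to the loads:
  point load 34.5 at a = 1.25: Pa²(3L − a)/(6EI) = 157.2/EI
  point load 26 at a = 2.5: Pa²(3L − a)/(6EI) = 440.1/EI
  clockwise couple 109 at a = 1.56: M₀a(2L − a)/(2EI) = 930.1/EI
  δ_0 = 1527/EI
Flexibility coefficient — unit upward force at B: δ_{BB} = L³/(3EI) = 81.38/EI.
With EI = 43000 kN·m²: δ_0 = 0.035522 m and δ_{BB} = 0.001893 m/kN.
Compatibility — the beam at B must follow the support down by 0.025 m: δ_0 − R_B·δ_{BB} = 0.025, so R_B = (0.035522 − 0.025)/0.001893 = 5.56 kN.
Moment equilibrium about A: M_A = Σ(load moments about A) − R_B·L = 217.1 − 5.56×6.25 = 182.4 kN·m.

M_A = 182.4 kN·m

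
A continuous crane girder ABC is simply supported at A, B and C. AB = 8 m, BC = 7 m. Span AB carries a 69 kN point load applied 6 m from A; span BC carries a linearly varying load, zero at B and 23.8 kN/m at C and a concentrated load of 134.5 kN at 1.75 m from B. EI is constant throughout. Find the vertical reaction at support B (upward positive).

Insert a hinge at B; M_B is the redundant, and each span becomes simply supported.
Discontinuity in slope at B on the released structure — sum the simple-span end rotations:
  span AB: point load 69 at a = 6: Pab(L + a)/(6LEI) = 241.5/EI
  span BC: triangular load, peak 23.8: 7w₀L³/(360EI) = 158.7/EI
  span BC: point load 134.5 at a = 1.75: Pab(L + b)/(6LEI) = 360.4/EI
  relative rotation θ_0 = (241.5 + 519.2)/EI = 760.7/EI
A unit hogging moment at B produces rotation L₁/(3EI) + L₂/(3EI) = 5/EI.
Slope continuity at B: θ_0 = M_B·5/EI, so M_B = 760.7/5 = 152.1 kN·m (hogging).
Span AB, ΣM about A with M_B applied at B: R_B^{AB}·8 = 414 + 152.1, so R_B^{AB} = 70.77 kN and R_A = 69 − 70.77 = -1.766 kN.
Span BC, ΣM about C: R_B^{BC}·7 = 900.5 + 152.1, so R_B^{BC} = 150.4 kN and R_C = 217.8 − 150.4 = 67.43 kN.
R_B = 70.77 + 150.4 = 221.1 kN.

R_B = 221.1 kN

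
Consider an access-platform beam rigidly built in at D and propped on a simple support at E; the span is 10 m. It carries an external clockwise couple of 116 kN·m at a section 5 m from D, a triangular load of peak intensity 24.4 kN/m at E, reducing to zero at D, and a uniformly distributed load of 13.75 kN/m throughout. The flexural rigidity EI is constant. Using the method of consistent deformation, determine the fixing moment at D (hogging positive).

Remove the prop at E; the released (primary) structure is a cantilever built in at D.
Downward deflection at the released point E due to the loads:
  clockwise couple 116 at a = 5: M₀a(2L − a)/(2EI) = 4350/EI
  triangular load, peak 24.4 at the free end: 11w₀L⁴/(120EI) = 22367/EI
  UDL 13.75: wL⁴/(8EI) = 17188/EI
  δ_0 = 43904/EI
Flexibility coefficient — unit upward force at E: δ_{EE} = L³/(3EI) = 333.3/EI.
Compatibility at E: δ_0 − R_E·δ_{EE} = 0, so R_E = 43904/333.3 = 131.7 kN.
Moment equilibrium about D: M_D = Σ(load moments about D) − R_E·L = 1617 − 131.7×10 = 299.7 kN·m.

M_D = 299.7 kN·m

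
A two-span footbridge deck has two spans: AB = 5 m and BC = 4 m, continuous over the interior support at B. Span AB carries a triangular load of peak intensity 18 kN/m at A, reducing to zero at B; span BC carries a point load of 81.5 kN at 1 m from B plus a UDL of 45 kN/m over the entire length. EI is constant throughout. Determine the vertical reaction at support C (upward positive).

R_C = 90.79 kN

Take M_B as the redundant. Released structure: two simple spans AB and BC with a hinge at B.
Discontinuity in slope at B on the released structure — sum the simple-span end rotations:
  span AB: triangular load, peak 18: 7w₀L³/(360EI) = 43.75/EI
  span BC: point load 81.5 at a = 1: Pab(L + b)/(6LEI) = 71.31/EI
  span BC: UDL 45: wL³/(24EI) = 120/EI
  relative rotation θ_0 = (43.75 + 191.3)/EI = 235.1/EI
A unit hogging moment at B produces rotation L₁/(3EI) + L₂/(3EI) = 3/EI.
Compatibility: M_B·(L₁+L₂)/(3EI) = θ_0, giving M_B = 78.35 kN·m (hogging).
Span BC, ΣM about C: R_B^{BC}·4 = 604.5 + 78.35, so R_B^{BC} = 170.7 kN and R_C = 261.5 − 170.7 = 90.79 kN.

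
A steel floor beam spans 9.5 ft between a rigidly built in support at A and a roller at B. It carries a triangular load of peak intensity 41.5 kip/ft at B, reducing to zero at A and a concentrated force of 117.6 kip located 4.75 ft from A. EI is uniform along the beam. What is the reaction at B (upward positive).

Remove the prop at B; the released (primary) structure is a cantilever built in at A.
Deflection at B on the released cantilever, summing each load's contribution:
  triangular load, peak 41.5 at the free end: 11w₀L⁴/(120EI) = 30985/EI
  point load 117.6 at a = 4.75: Pa²(3L − a)/(6EI) = 10503/EI
  δ_0 = 41488/EI
Flexibility coefficient — unit upward force at B: δ_{BB} = L³/(3EI) = 285.8/EI.
The prop prevents deflection at B: R_B = δ_0/δ_{BB} = 41488/285.8 = 145.2 kip.

R_B = 145.2 kip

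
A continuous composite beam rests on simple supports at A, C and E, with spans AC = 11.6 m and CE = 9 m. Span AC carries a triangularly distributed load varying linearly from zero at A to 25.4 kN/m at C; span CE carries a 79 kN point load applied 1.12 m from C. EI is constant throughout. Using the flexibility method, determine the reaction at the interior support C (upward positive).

R_C = 199 kN

Release continuity at C by inserting a hinge; the redundant is the internal moment M_C. The primary structure is two simply-supported spans AC and CE.
Rotations at C on the released spans (each span's end-slope, ×1/EI):
  span AC: triangular load, peak 25.4: w₀L³/(45EI) = 881/EI
  span CE: point load 79 at a = 1.12: Pab(L + b)/(6LEI) = 217.9/EI
  relative rotation θ_0 = (881 + 217.9)/EI = 1099/EI
A unit hogging moment at C produces rotation L₁/(3EI) + L₂/(3EI) = 6.867/EI.
Compatibility: M_C·(L₁+L₂)/(3EI) = θ_0, giving M_C = 160 kN·m (hogging).
Span AC, ΣM about A with M_C applied at C: R_C^{AC}·11.6 = 1139 + 160, so R_C^{AC} = 112 kN and R_A = 147.3 − 112 = 35.31 kN.
Span CE, ΣM about E: R_C^{CE}·9 = 622.5 + 160, so R_C^{CE} = 86.95 kN and R_E = 79 − 86.95 = -7.952 kN.
R_C = 112 + 86.95 = 199 kN.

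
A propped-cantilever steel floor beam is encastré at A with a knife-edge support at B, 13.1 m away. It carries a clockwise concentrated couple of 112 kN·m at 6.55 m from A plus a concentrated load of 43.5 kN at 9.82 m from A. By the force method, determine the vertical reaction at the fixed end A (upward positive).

Release the roller at B. Primary structure: cantilever fixed at A.
Deflection at B on the released cantilever, summing each load's contribution:
  clockwise couple 112 at a = 6.55: M₀a(2L − a)/(2EI) = 7208/EI
  point load 43.5 at a = 9.82: Pa²(3L − a)/(6EI) = 20610/EI
  δ_0 = 27818/EI
Flexibility coefficient — unit upward force at B: δ_{BB} = L³/(3EI) = 749.4/EI.
The prop prevents deflection at B: R_B = δ_0/δ_{BB} = 27818/749.4 = 37.12 kN.
Vertical equilibrium: R_A = ΣP − R_B = 43.5 − 37.12 = 6.378 kN.

R_A = 6.378 kN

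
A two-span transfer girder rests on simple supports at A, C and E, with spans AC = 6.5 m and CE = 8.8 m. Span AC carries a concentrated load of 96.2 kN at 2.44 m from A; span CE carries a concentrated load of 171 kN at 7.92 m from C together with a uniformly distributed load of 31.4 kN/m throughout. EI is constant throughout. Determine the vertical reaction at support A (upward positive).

R_A = 20.01 kN

Release continuity at C by inserting a hinge; the redundant is the internal moment M_C. The primary structure is two simply-supported spans AC and CE.
Discontinuity in slope at C on the released structure — sum the simple-span end rotations:
  span AC: point load 96.2 at a = 2.44: Pab(L + a)/(6LEI) = 218.5/EI
  span CE: point load 171 at a = 7.92: Pab(L + b)/(6LEI) = 218.5/EI
  span CE: UDL 31.4: wL³/(24EI) = 891.6/EI
  relative rotation θ_0 = (218.5 + 1110)/EI = 1329/EI
A unit hogging moment at C produces rotation L₁/(3EI) + L₂/(3EI) = 5.1/EI.
Slope continuity at C: θ_0 = M_C·5.1/EI, so M_C = 1329/5.1 = 260.5 kN·m (hogging).
Span AC, ΣM about A with M_C applied at C: R_C^{AC}·6.5 = 234.7 + 260.5, so R_C^{AC} = 76.19 kN and R_A = 96.2 − 76.19 = 20.01 kN.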